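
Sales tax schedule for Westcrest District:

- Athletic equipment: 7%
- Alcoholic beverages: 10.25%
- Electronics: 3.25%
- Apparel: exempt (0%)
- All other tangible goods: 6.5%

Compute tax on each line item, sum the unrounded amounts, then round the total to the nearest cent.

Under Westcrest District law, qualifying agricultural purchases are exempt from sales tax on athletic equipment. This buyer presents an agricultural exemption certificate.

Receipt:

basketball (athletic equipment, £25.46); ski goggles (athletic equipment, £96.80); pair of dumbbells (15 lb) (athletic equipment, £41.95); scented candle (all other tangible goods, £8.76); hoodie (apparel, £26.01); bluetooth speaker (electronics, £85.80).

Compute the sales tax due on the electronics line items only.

£2.79

Bluetooth speaker £85.80: electronics → 3.25% → £2.7885
Tax on electronics: unrounded sum = £2.7885 → £2.79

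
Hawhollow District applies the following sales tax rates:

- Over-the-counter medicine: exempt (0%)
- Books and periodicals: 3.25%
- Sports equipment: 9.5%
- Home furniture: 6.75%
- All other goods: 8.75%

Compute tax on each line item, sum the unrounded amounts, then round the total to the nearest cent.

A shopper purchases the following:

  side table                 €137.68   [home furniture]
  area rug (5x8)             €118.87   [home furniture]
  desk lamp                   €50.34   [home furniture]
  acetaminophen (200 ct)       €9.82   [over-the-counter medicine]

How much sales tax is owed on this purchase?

Side table €137.68: home furniture → 6.75% → €9.2934
Area rug (5x8) €118.87: home furniture → 6.75% → €8.023725
Desk lamp €50.34: home furniture → 6.75% → €3.39795
Acetaminophen (200 ct) €9.82: over-the-counter medicine → 0% → €0.00
Unrounded tax sum = €20.715075 → €20.72

€20.72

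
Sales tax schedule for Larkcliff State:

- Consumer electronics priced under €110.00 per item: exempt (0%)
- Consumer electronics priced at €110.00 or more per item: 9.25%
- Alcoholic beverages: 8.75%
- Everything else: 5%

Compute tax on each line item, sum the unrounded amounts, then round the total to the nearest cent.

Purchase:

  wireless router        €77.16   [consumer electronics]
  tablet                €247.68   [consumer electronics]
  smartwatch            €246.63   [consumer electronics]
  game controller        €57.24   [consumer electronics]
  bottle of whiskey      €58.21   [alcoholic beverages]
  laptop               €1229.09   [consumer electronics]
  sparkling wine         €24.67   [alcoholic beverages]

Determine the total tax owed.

€166.67

Wireless router €77.16: consumer electronics, under €110.00 → 0% → €0.00
Tablet €247.68: consumer electronics, €110.00 or more → 9.25% → €22.9104
Smartwatch €246.63: consumer electronics, €110.00 or more → 9.25% → €22.813275
Game controller €57.24: consumer electronics, under €110.00 → 0% → €0.00
Bottle of whiskey €58.21: alcoholic beverages → 8.75% → €5.093375
Laptop €1229.09: consumer electronics, €110.00 or more → 9.25% → €113.690825
Sparkling wine €24.67: alcoholic beverages → 8.75% → €2.158625
Unrounded tax sum = €166.6665 → €166.67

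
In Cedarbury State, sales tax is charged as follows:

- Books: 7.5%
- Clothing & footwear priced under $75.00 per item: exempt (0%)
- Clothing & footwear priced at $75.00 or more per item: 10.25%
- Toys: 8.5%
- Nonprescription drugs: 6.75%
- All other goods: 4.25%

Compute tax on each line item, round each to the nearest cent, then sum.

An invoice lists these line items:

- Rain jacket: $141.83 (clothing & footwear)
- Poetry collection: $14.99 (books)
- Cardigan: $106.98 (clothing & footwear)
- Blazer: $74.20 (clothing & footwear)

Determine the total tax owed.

Rain jacket $141.83: clothing & footwear, $75.00 or more → 10.25% → $14.54
Poetry collection $14.99: books → 7.5% → $1.12
Cardigan $106.98: clothing & footwear, $75.00 or more → 10.25% → $10.97
Blazer $74.20: clothing & footwear, under $75.00 → 0% → $0.00
Total tax = $14.54 + $1.12 + $10.97 = $26.63

$26.63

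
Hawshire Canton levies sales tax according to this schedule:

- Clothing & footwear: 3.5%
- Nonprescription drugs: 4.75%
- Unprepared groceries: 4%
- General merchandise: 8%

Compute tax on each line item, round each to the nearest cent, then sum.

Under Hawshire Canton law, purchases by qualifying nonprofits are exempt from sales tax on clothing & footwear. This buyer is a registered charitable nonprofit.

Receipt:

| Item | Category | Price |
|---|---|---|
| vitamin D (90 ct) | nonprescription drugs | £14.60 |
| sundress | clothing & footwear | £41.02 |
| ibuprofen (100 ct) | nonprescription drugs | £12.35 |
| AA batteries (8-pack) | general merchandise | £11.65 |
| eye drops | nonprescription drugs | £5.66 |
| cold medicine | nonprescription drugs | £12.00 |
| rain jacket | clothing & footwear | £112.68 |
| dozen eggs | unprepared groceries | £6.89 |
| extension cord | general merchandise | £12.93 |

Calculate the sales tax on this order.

Vitamin D (90 ct) £14.60: nonprescription drugs → 4.75% → £0.69
Sundress £41.02: clothing & footwear, buyer-exempt → 0% → £0.00
Ibuprofen (100 ct) £12.35: nonprescription drugs → 4.75% → £0.59
AA batteries (8-pack) £11.65: general merchandise → 8% → £0.93
Eye drops £5.66: nonprescription drugs → 4.75% → £0.27
Cold medicine £12.00: nonprescription drugs → 4.75% → £0.57
Rain jacket £112.68: clothing & footwear, buyer-exempt → 0% → £0.00
Dozen eggs £6.89: unprepared groceries → 4% → £0.28
Extension cord £12.93: general merchandise → 8% → £1.03
Total tax = £0.69 + £0.59 + £0.93 + £0.27 + £0.57 + £0.28 + £1.03 = £4.36

£4.36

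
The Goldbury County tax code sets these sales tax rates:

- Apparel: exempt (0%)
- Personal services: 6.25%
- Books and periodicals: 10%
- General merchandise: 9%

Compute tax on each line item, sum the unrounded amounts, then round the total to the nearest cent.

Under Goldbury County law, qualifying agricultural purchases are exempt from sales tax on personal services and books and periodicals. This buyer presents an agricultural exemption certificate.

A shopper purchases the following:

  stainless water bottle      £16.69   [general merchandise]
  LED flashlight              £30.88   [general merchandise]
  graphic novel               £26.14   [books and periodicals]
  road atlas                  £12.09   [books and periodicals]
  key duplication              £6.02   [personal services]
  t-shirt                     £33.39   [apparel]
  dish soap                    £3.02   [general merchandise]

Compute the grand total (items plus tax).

£132.78

Stainless water bottle £16.69: general merchandise → 9% → £1.5021
LED flashlight £30.88: general merchandise → 9% → £2.7792
Graphic novel £26.14: books and periodicals, buyer-exempt → 0% → £0.00
Road atlas £12.09: books and periodicals, buyer-exempt → 0% → £0.00
Key duplication £6.02: personal services, buyer-exempt → 0% → £0.00
T-shirt £33.39: apparel → 0% → £0.00
Dish soap £3.02: general merchandise → 9% → £0.2718
Subtotal = £128.23; unrounded tax = £4.5531 → £4.55; total due = £132.78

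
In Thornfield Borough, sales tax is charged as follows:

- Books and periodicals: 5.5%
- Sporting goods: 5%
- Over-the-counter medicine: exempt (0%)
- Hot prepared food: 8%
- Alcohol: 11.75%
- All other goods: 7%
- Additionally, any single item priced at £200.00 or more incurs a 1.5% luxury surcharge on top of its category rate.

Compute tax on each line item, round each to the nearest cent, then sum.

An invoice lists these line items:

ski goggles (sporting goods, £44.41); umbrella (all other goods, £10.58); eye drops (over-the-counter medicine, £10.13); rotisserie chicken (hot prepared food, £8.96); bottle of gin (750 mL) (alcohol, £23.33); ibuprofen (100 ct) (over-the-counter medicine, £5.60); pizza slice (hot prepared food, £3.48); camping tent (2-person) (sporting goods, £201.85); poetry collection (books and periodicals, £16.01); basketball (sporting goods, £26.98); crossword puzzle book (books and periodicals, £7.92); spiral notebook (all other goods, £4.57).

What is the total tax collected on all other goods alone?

£1.06

Umbrella £10.58: all other goods → 7% → £0.74
Spiral notebook £4.57: all other goods → 7% → £0.32
Tax on all other goods = £0.74 + £0.32 = £1.06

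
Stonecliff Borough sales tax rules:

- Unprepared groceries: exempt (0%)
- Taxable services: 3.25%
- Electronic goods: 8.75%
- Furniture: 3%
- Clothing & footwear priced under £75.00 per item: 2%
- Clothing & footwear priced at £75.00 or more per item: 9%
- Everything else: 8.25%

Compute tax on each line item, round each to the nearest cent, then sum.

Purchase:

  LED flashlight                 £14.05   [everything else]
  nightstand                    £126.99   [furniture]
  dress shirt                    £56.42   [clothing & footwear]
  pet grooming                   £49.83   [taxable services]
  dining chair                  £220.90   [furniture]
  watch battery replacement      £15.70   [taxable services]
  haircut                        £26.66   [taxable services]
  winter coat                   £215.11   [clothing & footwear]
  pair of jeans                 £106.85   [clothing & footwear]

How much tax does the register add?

£44.71

LED flashlight £14.05: everything else → 8.25% → £1.16
Nightstand £126.99: furniture → 3% → £3.81
Dress shirt £56.42: clothing & footwear, under £75.00 → 2% → £1.13
Pet grooming £49.83: taxable services → 3.25% → £1.62
Dining chair £220.90: furniture → 3% → £6.63
Watch battery replacement £15.70: taxable services → 3.25% → £0.51
Haircut £26.66: taxable services → 3.25% → £0.87
Winter coat £215.11: clothing & footwear, £75.00 or more → 9% → £19.36
Pair of jeans £106.85: clothing & footwear, £75.00 or more → 9% → £9.62
Total tax = £1.16 + £3.81 + £1.13 + £1.62 + £6.63 + £0.51 + £0.87 + £19.36 + £9.62 = £44.71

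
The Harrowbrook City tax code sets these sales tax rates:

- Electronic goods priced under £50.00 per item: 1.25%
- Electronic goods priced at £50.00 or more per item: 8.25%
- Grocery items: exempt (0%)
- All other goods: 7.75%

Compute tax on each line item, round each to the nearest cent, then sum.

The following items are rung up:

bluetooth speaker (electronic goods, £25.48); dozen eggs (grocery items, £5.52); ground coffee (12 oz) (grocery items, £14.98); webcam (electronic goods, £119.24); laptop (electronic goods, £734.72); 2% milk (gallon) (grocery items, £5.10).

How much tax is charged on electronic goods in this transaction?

£70.77

Bluetooth speaker £25.48: electronic goods, under £50.00 → 1.25% → £0.32
Webcam £119.24: electronic goods, £50.00 or more → 8.25% → £9.84
Laptop £734.72: electronic goods, £50.00 or more → 8.25% → £60.61
Tax on electronic goods = £0.32 + £9.84 + £60.61 = £70.77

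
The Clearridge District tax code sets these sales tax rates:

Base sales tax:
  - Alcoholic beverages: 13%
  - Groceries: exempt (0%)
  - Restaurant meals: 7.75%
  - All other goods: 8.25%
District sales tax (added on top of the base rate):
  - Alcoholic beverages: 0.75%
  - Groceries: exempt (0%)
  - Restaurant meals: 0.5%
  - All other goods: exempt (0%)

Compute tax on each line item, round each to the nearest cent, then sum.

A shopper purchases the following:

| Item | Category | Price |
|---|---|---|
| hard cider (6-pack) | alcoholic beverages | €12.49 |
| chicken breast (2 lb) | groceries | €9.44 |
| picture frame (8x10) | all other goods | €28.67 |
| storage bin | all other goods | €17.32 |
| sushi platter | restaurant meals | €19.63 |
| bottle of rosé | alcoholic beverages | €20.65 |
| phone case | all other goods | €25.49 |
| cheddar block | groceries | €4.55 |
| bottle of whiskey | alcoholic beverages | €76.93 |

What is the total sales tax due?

Hard cider (6-pack) €12.49: alcoholic beverages → 13% + 0.75% district = 13.75% → €1.72
Chicken breast (2 lb) €9.44: groceries → 0% + 0% district = 0% → €0.00
Picture frame (8x10) €28.67: all other goods → 8.25% + 0% district = 8.25% → €2.37
Storage bin €17.32: all other goods → 8.25% + 0% district = 8.25% → €1.43
Sushi platter €19.63: restaurant meals → 7.75% + 0.5% district = 8.25% → €1.62
Bottle of rosé €20.65: alcoholic beverages → 13% + 0.75% district = 13.75% → €2.84
Phone case €25.49: all other goods → 8.25% + 0% district = 8.25% → €2.10
Cheddar block €4.55: groceries → 0% + 0% district = 0% → €0.00
Bottle of whiskey €76.93: alcoholic beverages → 13% + 0.75% district = 13.75% → €10.58
Total tax = €1.72 + €2.37 + €1.43 + €1.62 + €2.84 + €2.10 + €10.58 = €22.66

€22.66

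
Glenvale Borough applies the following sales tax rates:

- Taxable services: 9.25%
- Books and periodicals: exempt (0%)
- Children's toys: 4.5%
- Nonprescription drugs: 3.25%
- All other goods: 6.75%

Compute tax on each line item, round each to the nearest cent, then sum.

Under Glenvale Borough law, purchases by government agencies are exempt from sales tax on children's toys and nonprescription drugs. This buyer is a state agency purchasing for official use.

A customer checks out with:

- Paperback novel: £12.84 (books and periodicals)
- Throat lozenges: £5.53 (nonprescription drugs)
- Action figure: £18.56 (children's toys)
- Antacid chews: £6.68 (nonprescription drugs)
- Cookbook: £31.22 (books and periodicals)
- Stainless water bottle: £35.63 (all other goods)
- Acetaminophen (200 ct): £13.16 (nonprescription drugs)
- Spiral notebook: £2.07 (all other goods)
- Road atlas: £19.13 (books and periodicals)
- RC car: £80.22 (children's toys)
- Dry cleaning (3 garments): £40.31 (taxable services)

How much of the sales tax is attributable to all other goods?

Stainless water bottle £35.63: all other goods → 6.75% → £2.41
Spiral notebook £2.07: all other goods → 6.75% → £0.14
Tax on all other goods = £2.41 + £0.14 = £2.55

£2.55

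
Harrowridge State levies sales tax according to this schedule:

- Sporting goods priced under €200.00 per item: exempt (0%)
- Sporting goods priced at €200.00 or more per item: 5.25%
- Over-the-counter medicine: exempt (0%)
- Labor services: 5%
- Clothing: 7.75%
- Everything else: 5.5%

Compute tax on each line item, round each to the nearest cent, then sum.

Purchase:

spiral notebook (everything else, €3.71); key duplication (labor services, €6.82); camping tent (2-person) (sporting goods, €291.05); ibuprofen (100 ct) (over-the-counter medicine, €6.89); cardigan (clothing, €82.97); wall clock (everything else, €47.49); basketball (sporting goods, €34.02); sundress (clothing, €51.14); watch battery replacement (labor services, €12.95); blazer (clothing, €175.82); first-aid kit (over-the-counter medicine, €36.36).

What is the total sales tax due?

Spiral notebook €3.71: everything else → 5.5% → €0.20
Key duplication €6.82: labor services → 5% → €0.34
Camping tent (2-person) €291.05: sporting goods, €200.00 or more → 5.25% → €15.28
Ibuprofen (100 ct) €6.89: over-the-counter medicine → 0% → €0.00
Cardigan €82.97: clothing → 7.75% → €6.43
Wall clock €47.49: everything else → 5.5% → €2.61
Basketball €34.02: sporting goods, under €200.00 → 0% → €0.00
Sundress €51.14: clothing → 7.75% → €3.96
Watch battery replacement €12.95: labor services → 5% → €0.65
Blazer €175.82: clothing → 7.75% → €13.63
First-aid kit €36.36: over-the-counter medicine → 0% → €0.00
Total tax = €0.20 + €0.34 + €15.28 + €6.43 + €2.61 + €3.96 + €0.65 + €13.63 = €43.10

€43.10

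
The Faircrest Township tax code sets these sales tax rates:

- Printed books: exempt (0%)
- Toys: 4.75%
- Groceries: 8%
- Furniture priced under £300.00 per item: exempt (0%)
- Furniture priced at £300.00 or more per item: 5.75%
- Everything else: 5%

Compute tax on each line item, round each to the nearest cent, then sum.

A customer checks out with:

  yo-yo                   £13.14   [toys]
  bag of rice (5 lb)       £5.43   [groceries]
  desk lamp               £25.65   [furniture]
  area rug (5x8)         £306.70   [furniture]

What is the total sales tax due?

£18.69

Yo-yo £13.14: toys → 4.75% → £0.62
Bag of rice (5 lb) £5.43: groceries → 8% → £0.43
Desk lamp £25.65: furniture, under £300.00 → 0% → £0.00
Area rug (5x8) £306.70: furniture, £300.00 or more → 5.75% → £17.64
Total tax = £0.62 + £0.43 + £17.64 = £18.69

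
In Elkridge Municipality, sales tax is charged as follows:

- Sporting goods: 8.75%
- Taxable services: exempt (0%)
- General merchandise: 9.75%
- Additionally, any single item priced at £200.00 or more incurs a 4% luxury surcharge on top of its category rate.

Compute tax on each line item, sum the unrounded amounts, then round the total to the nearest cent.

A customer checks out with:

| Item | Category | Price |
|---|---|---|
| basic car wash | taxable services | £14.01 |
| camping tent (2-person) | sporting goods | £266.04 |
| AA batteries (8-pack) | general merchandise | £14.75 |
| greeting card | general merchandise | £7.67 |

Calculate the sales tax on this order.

£36.11

Basic car wash £14.01: taxable services → 0% → £0.00
Camping tent (2-person) £266.04: sporting goods → 8.75% + 4% surcharge = 12.75% → £33.9201
AA batteries (8-pack) £14.75: general merchandise → 9.75% → £1.438125
Greeting card £7.67: general merchandise → 9.75% → £0.747825
Unrounded tax sum = £36.10605 → £36.11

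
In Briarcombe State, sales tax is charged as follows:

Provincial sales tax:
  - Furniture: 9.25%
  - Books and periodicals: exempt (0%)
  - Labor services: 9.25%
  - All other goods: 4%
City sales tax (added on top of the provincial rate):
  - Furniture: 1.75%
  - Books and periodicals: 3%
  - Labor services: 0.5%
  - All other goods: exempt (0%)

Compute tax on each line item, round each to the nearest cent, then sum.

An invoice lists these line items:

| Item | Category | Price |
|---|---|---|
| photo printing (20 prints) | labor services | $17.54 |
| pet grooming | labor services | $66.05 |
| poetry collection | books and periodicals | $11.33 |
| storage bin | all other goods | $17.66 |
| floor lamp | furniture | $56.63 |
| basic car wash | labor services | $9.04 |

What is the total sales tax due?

$16.31

Photo printing (20 prints) $17.54: labor services → 9.25% + 0.5% city = 9.75% → $1.71
Pet grooming $66.05: labor services → 9.25% + 0.5% city = 9.75% → $6.44
Poetry collection $11.33: books and periodicals → 0% + 3% city = 3% → $0.34
Storage bin $17.66: all other goods → 4% + 0% city = 4% → $0.71
Floor lamp $56.63: furniture → 9.25% + 1.75% city = 11% → $6.23
Basic car wash $9.04: labor services → 9.25% + 0.5% city = 9.75% → $0.88
Total tax = $1.71 + $6.44 + $0.34 + $0.71 + $6.23 + $0.88 = $16.31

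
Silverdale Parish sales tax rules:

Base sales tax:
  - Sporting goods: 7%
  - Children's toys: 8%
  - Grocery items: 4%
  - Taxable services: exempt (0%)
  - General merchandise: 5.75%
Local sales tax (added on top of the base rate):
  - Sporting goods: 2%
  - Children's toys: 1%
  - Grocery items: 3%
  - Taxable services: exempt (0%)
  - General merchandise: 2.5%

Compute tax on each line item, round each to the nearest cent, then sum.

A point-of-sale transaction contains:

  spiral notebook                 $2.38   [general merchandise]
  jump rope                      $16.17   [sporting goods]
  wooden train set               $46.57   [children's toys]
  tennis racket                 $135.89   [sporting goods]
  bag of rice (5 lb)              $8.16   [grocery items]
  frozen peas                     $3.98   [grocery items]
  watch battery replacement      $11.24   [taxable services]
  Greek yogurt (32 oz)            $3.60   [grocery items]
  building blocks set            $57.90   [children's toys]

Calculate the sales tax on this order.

Spiral notebook $2.38: general merchandise → 5.75% + 2.5% local = 8.25% → $0.20
Jump rope $16.17: sporting goods → 7% + 2% local = 9% → $1.46
Wooden train set $46.57: children's toys → 8% + 1% local = 9% → $4.19
Tennis racket $135.89: sporting goods → 7% + 2% local = 9% → $12.23
Bag of rice (5 lb) $8.16: grocery items → 4% + 3% local = 7% → $0.57
Frozen peas $3.98: grocery items → 4% + 3% local = 7% → $0.28
Watch battery replacement $11.24: taxable services → 0% + 0% local = 0% → $0.00
Greek yogurt (32 oz) $3.60: grocery items → 4% + 3% local = 7% → $0.25
Building blocks set $57.90: children's toys → 8% + 1% local = 9% → $5.21
Total tax = $0.20 + $1.46 + $4.19 + $12.23 + $0.57 + $0.28 + $0.25 + $5.21 = $24.39

$24.39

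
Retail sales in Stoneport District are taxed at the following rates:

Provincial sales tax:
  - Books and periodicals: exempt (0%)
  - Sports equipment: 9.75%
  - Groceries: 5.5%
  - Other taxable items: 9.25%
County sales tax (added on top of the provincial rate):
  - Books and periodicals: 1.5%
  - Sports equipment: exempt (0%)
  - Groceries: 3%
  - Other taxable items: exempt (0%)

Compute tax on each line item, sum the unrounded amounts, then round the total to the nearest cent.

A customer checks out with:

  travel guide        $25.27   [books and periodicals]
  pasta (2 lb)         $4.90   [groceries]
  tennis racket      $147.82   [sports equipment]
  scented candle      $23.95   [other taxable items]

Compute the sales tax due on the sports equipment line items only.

Tennis racket $147.82: sports equipment → 9.75% + 0% county = 9.75% → $14.41245
Tax on sports equipment: unrounded sum = $14.41245 → $14.41

$14.41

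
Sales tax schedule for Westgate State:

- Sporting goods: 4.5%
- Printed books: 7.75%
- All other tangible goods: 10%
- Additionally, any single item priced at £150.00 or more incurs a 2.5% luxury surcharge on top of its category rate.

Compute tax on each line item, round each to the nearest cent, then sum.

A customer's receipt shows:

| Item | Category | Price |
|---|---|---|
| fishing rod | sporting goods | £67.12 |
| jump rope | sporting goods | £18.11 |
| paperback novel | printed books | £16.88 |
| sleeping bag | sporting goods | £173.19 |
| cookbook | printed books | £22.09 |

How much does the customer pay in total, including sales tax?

Fishing rod £67.12: sporting goods → 4.5% → £3.02
Jump rope £18.11: sporting goods → 4.5% → £0.81
Paperback novel £16.88: printed books → 7.75% → £1.31
Sleeping bag £173.19: sporting goods → 4.5% + 2.5% surcharge = 7% → £12.12
Cookbook £22.09: printed books → 7.75% → £1.71
Subtotal = £297.39; tax = £18.97; total due = £316.36

£316.36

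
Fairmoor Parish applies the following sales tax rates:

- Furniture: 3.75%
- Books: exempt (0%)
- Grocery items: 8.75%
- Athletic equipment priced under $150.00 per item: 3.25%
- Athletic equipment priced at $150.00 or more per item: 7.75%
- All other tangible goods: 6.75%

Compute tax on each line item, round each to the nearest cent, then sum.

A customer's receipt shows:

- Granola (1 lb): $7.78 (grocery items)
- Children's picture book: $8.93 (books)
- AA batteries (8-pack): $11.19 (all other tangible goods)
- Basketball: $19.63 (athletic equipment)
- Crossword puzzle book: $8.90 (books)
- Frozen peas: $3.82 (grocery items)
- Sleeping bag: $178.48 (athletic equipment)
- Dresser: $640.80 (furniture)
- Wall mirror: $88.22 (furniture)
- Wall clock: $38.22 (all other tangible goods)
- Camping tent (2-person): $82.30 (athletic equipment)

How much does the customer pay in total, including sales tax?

Granola (1 lb) $7.78: grocery items → 8.75% → $0.68
Children's picture book $8.93: books → 0% → $0.00
AA batteries (8-pack) $11.19: all other tangible goods → 6.75% → $0.76
Basketball $19.63: athletic equipment, under $150.00 → 3.25% → $0.64
Crossword puzzle book $8.90: books → 0% → $0.00
Frozen peas $3.82: grocery items → 8.75% → $0.33
Sleeping bag $178.48: athletic equipment, $150.00 or more → 7.75% → $13.83
Dresser $640.80: furniture → 3.75% → $24.03
Wall mirror $88.22: furniture → 3.75% → $3.31
Wall clock $38.22: all other tangible goods → 6.75% → $2.58
Camping tent (2-person) $82.30: athletic equipment, under $150.00 → 3.25% → $2.67
Subtotal = $1088.27; tax = $48.83; total due = $1137.10

$1137.10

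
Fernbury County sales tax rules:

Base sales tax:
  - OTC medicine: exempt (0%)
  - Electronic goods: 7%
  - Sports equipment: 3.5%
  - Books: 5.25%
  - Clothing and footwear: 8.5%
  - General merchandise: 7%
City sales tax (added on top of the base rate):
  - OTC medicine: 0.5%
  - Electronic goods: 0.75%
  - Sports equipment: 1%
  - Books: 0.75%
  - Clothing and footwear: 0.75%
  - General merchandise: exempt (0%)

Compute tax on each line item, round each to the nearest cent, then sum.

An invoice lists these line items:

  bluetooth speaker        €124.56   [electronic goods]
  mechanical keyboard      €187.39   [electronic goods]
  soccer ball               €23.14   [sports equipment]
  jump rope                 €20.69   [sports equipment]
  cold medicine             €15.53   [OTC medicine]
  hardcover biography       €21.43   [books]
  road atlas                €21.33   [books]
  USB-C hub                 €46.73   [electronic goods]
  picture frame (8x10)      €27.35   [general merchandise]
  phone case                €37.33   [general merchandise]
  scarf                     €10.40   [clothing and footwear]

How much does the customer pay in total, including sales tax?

€573.77

Bluetooth speaker €124.56: electronic goods → 7% + 0.75% city = 7.75% → €9.65
Mechanical keyboard €187.39: electronic goods → 7% + 0.75% city = 7.75% → €14.52
Soccer ball €23.14: sports equipment → 3.5% + 1% city = 4.5% → €1.04
Jump rope €20.69: sports equipment → 3.5% + 1% city = 4.5% → €0.93
Cold medicine €15.53: OTC medicine → 0% + 0.5% city = 0.5% → €0.08
Hardcover biography €21.43: books → 5.25% + 0.75% city = 6% → €1.29
Road atlas €21.33: books → 5.25% + 0.75% city = 6% → €1.28
USB-C hub €46.73: electronic goods → 7% + 0.75% city = 7.75% → €3.62
Picture frame (8x10) €27.35: general merchandise → 7% + 0% city = 7% → €1.91
Phone case €37.33: general merchandise → 7% + 0% city = 7% → €2.61
Scarf €10.40: clothing and footwear → 8.5% + 0.75% city = 9.25% → €0.96
Subtotal = €535.88; tax = €37.89; total due = €573.77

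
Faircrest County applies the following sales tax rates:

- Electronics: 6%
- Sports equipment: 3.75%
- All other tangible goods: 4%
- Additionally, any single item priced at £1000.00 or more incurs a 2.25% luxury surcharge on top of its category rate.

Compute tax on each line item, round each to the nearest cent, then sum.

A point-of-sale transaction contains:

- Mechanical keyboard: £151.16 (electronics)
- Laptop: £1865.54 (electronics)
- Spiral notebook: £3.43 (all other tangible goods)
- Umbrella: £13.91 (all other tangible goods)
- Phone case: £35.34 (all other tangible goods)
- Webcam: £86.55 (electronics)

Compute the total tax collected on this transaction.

Mechanical keyboard £151.16: electronics → 6% → £9.07
Laptop £1865.54: electronics → 6% + 2.25% surcharge = 8.25% → £153.91
Spiral notebook £3.43: all other tangible goods → 4% → £0.14
Umbrella £13.91: all other tangible goods → 4% → £0.56
Phone case £35.34: all other tangible goods → 4% → £1.41
Webcam £86.55: electronics → 6% → £5.19
Total tax = £9.07 + £153.91 + £0.14 + £0.56 + £1.41 + £5.19 = £170.28

£170.28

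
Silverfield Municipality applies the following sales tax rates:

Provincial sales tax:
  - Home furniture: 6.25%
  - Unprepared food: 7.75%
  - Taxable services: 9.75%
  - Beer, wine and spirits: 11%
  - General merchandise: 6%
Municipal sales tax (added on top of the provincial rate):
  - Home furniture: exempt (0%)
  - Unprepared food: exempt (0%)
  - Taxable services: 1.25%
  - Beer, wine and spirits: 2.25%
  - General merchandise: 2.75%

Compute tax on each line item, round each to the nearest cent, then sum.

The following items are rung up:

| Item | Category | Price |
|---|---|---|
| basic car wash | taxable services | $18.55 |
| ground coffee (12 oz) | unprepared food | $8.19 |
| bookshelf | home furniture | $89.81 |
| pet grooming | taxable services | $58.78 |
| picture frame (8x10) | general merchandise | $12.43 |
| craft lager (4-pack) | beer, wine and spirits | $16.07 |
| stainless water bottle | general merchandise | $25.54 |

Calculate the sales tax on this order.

Basic car wash $18.55: taxable services → 9.75% + 1.25% municipal = 11% → $2.04
Ground coffee (12 oz) $8.19: unprepared food → 7.75% + 0% municipal = 7.75% → $0.63
Bookshelf $89.81: home furniture → 6.25% + 0% municipal = 6.25% → $5.61
Pet grooming $58.78: taxable services → 9.75% + 1.25% municipal = 11% → $6.47
Picture frame (8x10) $12.43: general merchandise → 6% + 2.75% municipal = 8.75% → $1.09
Craft lager (4-pack) $16.07: beer, wine and spirits → 11% + 2.25% municipal = 13.25% → $2.13
Stainless water bottle $25.54: general merchandise → 6% + 2.75% municipal = 8.75% → $2.23
Total tax = $2.04 + $0.63 + $5.61 + $6.47 + $1.09 + $2.13 + $2.23 = $20.20

$20.20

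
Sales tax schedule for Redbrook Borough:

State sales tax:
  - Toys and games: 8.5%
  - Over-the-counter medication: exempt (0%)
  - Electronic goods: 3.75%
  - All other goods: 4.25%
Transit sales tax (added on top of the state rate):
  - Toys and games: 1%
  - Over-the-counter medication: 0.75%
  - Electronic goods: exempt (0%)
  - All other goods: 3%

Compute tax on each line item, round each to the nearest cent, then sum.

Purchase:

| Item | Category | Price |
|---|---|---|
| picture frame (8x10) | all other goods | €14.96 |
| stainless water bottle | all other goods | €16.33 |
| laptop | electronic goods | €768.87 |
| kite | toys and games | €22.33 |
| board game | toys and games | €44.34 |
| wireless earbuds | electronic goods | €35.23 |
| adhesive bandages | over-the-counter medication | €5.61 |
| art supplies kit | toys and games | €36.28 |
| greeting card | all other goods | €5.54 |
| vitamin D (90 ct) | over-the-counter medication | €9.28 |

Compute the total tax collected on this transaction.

Picture frame (8x10) €14.96: all other goods → 4.25% + 3% transit = 7.25% → €1.08
Stainless water bottle €16.33: all other goods → 4.25% + 3% transit = 7.25% → €1.18
Laptop €768.87: electronic goods → 3.75% + 0% transit = 3.75% → €28.83
Kite €22.33: toys and games → 8.5% + 1% transit = 9.5% → €2.12
Board game €44.34: toys and games → 8.5% + 1% transit = 9.5% → €4.21
Wireless earbuds €35.23: electronic goods → 3.75% + 0% transit = 3.75% → €1.32
Adhesive bandages €5.61: over-the-counter medication → 0% + 0.75% transit = 0.75% → €0.04
Art supplies kit €36.28: toys and games → 8.5% + 1% transit = 9.5% → €3.45
Greeting card €5.54: all other goods → 4.25% + 3% transit = 7.25% → €0.40
Vitamin D (90 ct) €9.28: over-the-counter medication → 0% + 0.75% transit = 0.75% → €0.07
Total tax = €1.08 + €1.18 + €28.83 + €2.12 + €4.21 + €1.32 + €0.04 + €3.45 + €0.40 + €0.07 = €42.70

€42.70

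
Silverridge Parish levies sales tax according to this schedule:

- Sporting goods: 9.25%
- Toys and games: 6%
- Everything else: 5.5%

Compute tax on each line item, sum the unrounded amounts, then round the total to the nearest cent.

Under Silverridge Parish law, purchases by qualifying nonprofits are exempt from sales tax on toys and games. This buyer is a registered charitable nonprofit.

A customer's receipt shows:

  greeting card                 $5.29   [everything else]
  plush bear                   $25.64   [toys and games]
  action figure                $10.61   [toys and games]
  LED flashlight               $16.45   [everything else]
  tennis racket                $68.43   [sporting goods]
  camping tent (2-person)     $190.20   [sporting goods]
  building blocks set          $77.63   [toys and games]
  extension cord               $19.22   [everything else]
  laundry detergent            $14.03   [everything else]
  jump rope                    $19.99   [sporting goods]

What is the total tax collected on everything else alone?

Greeting card $5.29: everything else → 5.5% → $0.29095
LED flashlight $16.45: everything else → 5.5% → $0.90475
Extension cord $19.22: everything else → 5.5% → $1.0571
Laundry detergent $14.03: everything else → 5.5% → $0.77165
Tax on everything else: unrounded sum = $3.02445 → $3.02

$3.02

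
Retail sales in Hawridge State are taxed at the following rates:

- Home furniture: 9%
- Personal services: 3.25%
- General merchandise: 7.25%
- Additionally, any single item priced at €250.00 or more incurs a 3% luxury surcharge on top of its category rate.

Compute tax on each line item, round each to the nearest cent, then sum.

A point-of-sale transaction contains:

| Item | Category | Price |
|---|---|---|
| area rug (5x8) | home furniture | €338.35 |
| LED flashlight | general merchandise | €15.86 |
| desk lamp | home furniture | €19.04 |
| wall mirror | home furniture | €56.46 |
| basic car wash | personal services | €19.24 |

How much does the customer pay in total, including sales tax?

€498.12

Area rug (5x8) €338.35: home furniture → 9% + 3% surcharge = 12% → €40.60
LED flashlight €15.86: general merchandise → 7.25% → €1.15
Desk lamp €19.04: home furniture → 9% → €1.71
Wall mirror €56.46: home furniture → 9% → €5.08
Basic car wash €19.24: personal services → 3.25% → €0.63
Subtotal = €448.95; tax = €49.17; total due = €498.12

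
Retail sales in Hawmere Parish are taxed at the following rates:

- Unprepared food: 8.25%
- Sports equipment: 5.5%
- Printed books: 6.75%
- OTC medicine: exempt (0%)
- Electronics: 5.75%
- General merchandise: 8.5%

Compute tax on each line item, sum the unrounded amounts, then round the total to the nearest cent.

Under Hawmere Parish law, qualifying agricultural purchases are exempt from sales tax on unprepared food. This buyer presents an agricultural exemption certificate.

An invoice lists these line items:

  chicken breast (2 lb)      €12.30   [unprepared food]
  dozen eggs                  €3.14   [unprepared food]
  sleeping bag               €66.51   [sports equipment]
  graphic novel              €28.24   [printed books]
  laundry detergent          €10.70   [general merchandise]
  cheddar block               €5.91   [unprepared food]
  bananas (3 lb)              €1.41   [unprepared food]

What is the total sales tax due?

Chicken breast (2 lb) €12.30: unprepared food, buyer-exempt → 0% → €0.00
Dozen eggs €3.14: unprepared food, buyer-exempt → 0% → €0.00
Sleeping bag €66.51: sports equipment → 5.5% → €3.65805
Graphic novel €28.24: printed books → 6.75% → €1.9062
Laundry detergent €10.70: general merchandise → 8.5% → €0.9095
Cheddar block €5.91: unprepared food, buyer-exempt → 0% → €0.00
Bananas (3 lb) €1.41: unprepared food, buyer-exempt → 0% → €0.00
Unrounded tax sum = €6.47375 → €6.47

€6.47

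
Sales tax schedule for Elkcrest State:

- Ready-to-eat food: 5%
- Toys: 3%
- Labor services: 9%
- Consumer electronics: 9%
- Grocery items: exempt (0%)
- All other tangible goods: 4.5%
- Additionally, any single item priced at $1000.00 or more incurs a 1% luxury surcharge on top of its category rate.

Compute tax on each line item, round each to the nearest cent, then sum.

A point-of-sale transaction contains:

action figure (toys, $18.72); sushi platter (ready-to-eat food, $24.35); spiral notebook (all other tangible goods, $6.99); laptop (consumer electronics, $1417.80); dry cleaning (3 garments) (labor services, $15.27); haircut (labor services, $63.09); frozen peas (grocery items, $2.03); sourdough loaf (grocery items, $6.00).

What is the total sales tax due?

Action figure $18.72: toys → 3% → $0.56
Sushi platter $24.35: ready-to-eat food → 5% → $1.22
Spiral notebook $6.99: all other tangible goods → 4.5% → $0.31
Laptop $1417.80: consumer electronics → 9% + 1% surcharge = 10% → $141.78
Dry cleaning (3 garments) $15.27: labor services → 9% → $1.37
Haircut $63.09: labor services → 9% → $5.68
Frozen peas $2.03: grocery items → 0% → $0.00
Sourdough loaf $6.00: grocery items → 0% → $0.00
Total tax = $0.56 + $1.22 + $0.31 + $141.78 + $1.37 + $5.68 = $150.92

$150.92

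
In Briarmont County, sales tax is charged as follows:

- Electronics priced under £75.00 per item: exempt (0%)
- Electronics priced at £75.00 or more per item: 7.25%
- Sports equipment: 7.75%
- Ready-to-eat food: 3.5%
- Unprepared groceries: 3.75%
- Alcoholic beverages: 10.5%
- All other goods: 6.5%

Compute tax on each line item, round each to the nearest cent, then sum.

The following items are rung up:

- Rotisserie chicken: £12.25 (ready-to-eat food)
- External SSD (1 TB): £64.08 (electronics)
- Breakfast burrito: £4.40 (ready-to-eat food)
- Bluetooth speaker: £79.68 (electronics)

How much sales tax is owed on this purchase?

£6.36

Rotisserie chicken £12.25: ready-to-eat food → 3.5% → £0.43
External SSD (1 TB) £64.08: electronics, under £75.00 → 0% → £0.00
Breakfast burrito £4.40: ready-to-eat food → 3.5% → £0.15
Bluetooth speaker £79.68: electronics, £75.00 or more → 7.25% → £5.78
Total tax = £0.43 + £0.15 + £5.78 = £6.36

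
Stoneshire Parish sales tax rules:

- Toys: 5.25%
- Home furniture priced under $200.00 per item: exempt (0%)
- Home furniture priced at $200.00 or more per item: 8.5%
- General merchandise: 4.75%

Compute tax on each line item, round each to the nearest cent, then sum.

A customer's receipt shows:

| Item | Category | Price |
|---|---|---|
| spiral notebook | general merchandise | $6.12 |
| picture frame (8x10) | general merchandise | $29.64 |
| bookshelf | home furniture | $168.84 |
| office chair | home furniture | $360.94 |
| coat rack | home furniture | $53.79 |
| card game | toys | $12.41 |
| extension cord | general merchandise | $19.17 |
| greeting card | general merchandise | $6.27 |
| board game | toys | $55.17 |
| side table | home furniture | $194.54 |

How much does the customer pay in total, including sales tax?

$944.03

Spiral notebook $6.12: general merchandise → 4.75% → $0.29
Picture frame (8x10) $29.64: general merchandise → 4.75% → $1.41
Bookshelf $168.84: home furniture, under $200.00 → 0% → $0.00
Office chair $360.94: home furniture, $200.00 or more → 8.5% → $30.68
Coat rack $53.79: home furniture, under $200.00 → 0% → $0.00
Card game $12.41: toys → 5.25% → $0.65
Extension cord $19.17: general merchandise → 4.75% → $0.91
Greeting card $6.27: general merchandise → 4.75% → $0.30
Board game $55.17: toys → 5.25% → $2.90
Side table $194.54: home furniture, under $200.00 → 0% → $0.00
Subtotal = $906.89; tax = $37.14; total due = $944.03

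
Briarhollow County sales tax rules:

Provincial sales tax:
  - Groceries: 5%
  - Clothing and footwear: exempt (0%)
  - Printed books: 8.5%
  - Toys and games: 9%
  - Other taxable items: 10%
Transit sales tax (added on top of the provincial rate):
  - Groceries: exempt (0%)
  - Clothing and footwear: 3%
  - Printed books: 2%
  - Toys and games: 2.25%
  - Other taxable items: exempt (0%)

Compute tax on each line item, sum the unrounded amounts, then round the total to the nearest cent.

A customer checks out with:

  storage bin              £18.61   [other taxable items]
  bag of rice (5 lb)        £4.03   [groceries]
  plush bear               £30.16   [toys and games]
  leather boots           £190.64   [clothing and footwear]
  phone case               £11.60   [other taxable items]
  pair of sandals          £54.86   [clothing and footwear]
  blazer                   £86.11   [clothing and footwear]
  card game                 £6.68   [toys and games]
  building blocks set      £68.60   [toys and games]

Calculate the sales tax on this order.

£25.03

Storage bin £18.61: other taxable items → 10% + 0% transit = 10% → £1.861
Bag of rice (5 lb) £4.03: groceries → 5% + 0% transit = 5% → £0.2015
Plush bear £30.16: toys and games → 9% + 2.25% transit = 11.25% → £3.393
Leather boots £190.64: clothing and footwear → 0% + 3% transit = 3% → £5.7192
Phone case £11.60: other taxable items → 10% + 0% transit = 10% → £1.16
Pair of sandals £54.86: clothing and footwear → 0% + 3% transit = 3% → £1.6458
Blazer £86.11: clothing and footwear → 0% + 3% transit = 3% → £2.5833
Card game £6.68: toys and games → 9% + 2.25% transit = 11.25% → £0.7515
Building blocks set £68.60: toys and games → 9% + 2.25% transit = 11.25% → £7.7175
Unrounded tax sum = £25.0328 → £25.03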